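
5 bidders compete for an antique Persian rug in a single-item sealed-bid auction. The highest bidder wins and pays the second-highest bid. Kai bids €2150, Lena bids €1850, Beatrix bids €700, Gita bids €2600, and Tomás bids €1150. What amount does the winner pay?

Bids in descending order: Gita €2600, then Kai €2150, then Lena €1850, then Tomás €1150, then Beatrix €700.
Gita has the highest bid, so Gita wins.
The second-highest bid is €2150, so that is what Gita pays.

The winner pays €2150.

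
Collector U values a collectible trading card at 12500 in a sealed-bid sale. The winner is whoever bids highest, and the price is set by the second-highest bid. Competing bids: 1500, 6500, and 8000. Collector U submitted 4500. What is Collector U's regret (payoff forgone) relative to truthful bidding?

4500

The highest competing bid is 8000.
Bidding truthfully at 12500: Collector U has the top bid, wins, and pays the second-highest bid 8000. Payoff = 12500 − 8000 = 4500.
Bidding 4500: the top bid is 8000 (a rival), so Collector U loses. Payoff = 0.
Regret = truthful payoff − actual payoff = 4500 − 0 = 4500.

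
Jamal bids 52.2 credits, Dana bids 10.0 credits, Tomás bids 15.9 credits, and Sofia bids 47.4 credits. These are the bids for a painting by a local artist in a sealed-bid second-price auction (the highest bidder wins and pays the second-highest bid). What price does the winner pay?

47.4 credits

Ranking the bids: Jamal 52.2 credits > Sofia 47.4 credits > Tomás 15.9 credits > Dana 10.0 credits.
Jamal is the highest bidder, so Jamal wins.
Under the second-price rule, the price is the second-highest bid: 47.4 credits.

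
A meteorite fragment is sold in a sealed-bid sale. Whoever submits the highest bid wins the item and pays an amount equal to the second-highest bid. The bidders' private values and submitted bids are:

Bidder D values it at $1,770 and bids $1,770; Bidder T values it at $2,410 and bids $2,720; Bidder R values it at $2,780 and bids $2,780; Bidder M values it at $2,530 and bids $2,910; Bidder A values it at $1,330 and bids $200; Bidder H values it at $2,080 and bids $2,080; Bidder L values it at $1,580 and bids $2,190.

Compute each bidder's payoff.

Ordered from highest: Bidder M $2,910; Bidder R $2,780; Bidder T $2,720; Bidder L $2,190; Bidder H $2,080; Bidder D $1,770; Bidder A $200.
Bidder M has the top bid and wins; the price is the second-highest bid, $2,780.
Bidder M's payoff = $2,530 − $2,780 = -$250. All other bidders lose, so their payoff is 0.

Bidder D $0, Bidder T $0, Bidder R $0, Bidder M -$250, Bidder A $0, Bidder H $0, Bidder L $0.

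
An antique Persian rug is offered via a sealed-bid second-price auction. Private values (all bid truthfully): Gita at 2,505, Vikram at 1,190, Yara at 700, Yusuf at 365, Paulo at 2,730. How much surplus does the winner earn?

Winner's surplus: 225.

Sorted high to low: Paulo 2,730; Gita 2,505; Vikram 1,190; Yara 700; Yusuf 365.
Paulo wins with the top bid and pays the second-highest, 2,505.
Surplus = 2,730 − 2,505 = 225.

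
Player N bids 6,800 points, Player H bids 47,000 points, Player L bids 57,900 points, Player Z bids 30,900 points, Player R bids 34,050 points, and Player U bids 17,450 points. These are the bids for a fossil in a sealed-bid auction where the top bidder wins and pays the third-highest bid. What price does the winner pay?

34,050 points

Bids in descending order: Player L 57,900 points; Player H 47,000 points; Player R 34,050 points; Player Z 30,900 points; Player U 17,450 points; Player N 6,800 points.
Player L is the highest bidder, so Player L wins.
Under the third-price rule, the price is the third-highest bid: 34,050 points.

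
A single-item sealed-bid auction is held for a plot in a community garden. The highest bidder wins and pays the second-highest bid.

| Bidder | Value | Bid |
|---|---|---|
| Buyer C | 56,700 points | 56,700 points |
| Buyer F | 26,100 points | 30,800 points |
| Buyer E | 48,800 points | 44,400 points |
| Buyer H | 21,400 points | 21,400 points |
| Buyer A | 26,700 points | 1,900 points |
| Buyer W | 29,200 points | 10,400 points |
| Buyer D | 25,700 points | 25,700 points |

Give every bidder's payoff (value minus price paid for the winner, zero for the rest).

Buyer C 12,300 points, Buyer F 0 points, Buyer E 0 points, Buyer H 0 points, Buyer A 0 points, Buyer W 0 points, Buyer D 0 points.

Bids in descending order: Buyer C 56,700 points; Buyer E 44,400 points; Buyer F 30,800 points; Buyer D 25,700 points; Buyer H 21,400 points; Buyer W 10,400 points; Buyer A 1,900 points.
Buyer C has the top bid and wins; the price is the second-highest bid, 44,400 points.
Buyer C's payoff = 56,700 points − 44,400 points = 12,300 points. All other bidders lose, so their payoff is 0.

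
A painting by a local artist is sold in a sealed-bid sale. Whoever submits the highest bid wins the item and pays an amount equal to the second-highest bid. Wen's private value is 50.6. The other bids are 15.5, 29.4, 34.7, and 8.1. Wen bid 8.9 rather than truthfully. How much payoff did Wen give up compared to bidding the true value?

15.9

The highest competing bid is 34.7.
Bidding truthfully at 50.6: Wen has the top bid, wins, and pays the second-highest bid 34.7. Payoff = 50.6 − 34.7 = 15.9.
Bidding 8.9: the top bid is 34.7 (a rival), so Wen loses. Payoff = 0.0.
Regret = truthful payoff − actual payoff = 15.9 − 0.0 = 15.9.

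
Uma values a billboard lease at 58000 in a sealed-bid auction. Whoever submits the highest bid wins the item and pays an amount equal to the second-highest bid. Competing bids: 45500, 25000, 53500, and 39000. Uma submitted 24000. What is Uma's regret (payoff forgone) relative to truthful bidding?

The highest competing bid is 53500.
Bidding truthfully at 58000: Uma has the top bid, wins, and pays the second-highest bid 53500. Payoff = 58000 − 53500 = 4500.
Bidding 24000: the top bid is 53500 (a rival), so Uma loses. Payoff = 0.
Regret = truthful payoff − actual payoff = 4500 − 0 = 4500.
Deviating from a truthful bid can only lose payoff in a second-price auction — never gain.

4500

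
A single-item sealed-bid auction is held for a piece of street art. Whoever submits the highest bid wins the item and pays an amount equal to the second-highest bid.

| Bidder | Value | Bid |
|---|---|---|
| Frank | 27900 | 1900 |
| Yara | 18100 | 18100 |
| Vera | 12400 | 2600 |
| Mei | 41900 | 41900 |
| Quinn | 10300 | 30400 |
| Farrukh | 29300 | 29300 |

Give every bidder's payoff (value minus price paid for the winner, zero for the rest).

Payoffs: Frank 0, Yara 0, Vera 0, Mei 11500, Quinn 0, Farrukh 0.

Ordered from highest: Mei 41900 > Quinn 30400 > Farrukh 29300 > Yara 18100 > Vera 2600 > Frank 1900.
Mei has the top bid and wins; the price is the second-highest bid, 30400.
Mei's payoff = 41900 − 30400 = 11500. All other bidders lose, so their payoff is 0.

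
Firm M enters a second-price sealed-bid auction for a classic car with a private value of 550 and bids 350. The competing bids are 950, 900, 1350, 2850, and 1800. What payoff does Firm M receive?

Highest competing bid: 2850.
Firm M's bid 350 is not the highest, so Firm M loses, pays nothing, and earns zero payoff.

Firm M's payoff: 0.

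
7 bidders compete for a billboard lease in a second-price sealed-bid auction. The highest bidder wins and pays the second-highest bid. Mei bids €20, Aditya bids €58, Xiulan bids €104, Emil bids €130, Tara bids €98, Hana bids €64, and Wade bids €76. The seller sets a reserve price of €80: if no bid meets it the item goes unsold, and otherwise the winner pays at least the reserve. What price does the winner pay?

Price paid: €104.

Bids in descending order: Emil €130 > Xiulan €104 > Tara €98 > Wade €76 > Hana €64 > Aditya €58 > Mei €20.
Emil has the highest bid, so Emil wins.
The second-highest bid is €104, which exceeds the reserve, so that sets the price.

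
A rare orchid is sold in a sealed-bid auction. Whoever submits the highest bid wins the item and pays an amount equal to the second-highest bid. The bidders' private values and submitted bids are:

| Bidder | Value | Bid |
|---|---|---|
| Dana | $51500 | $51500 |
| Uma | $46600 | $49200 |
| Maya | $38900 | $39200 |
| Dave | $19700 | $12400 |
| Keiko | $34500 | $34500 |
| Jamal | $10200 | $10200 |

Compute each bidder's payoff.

Ordered from highest: Dana $51500 > Uma $49200 > Maya $39200 > Keiko $34500 > Dave $12400 > Jamal $10200.
Dana has the top bid and wins; the price is the second-highest bid, $49200.
Dana's payoff = $51500 − $49200 = $2300. All other bidders lose, so their payoff is 0.

Payoffs: Dana $2300, Uma $0, Maya $0, Dave $0, Keiko $0, Jamal $0.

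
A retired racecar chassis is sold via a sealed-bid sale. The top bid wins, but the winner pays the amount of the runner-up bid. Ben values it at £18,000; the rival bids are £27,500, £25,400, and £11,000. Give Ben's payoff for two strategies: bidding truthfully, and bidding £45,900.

The highest competing bid is £27,500.
Bidding truthfully at £18,000: the top bid is £27,500 (a rival), so Ben loses. Payoff = £0.
Bidding £45,900: Ben has the top bid, wins, and pays the second-highest bid £27,500. Payoff = £18,000 − £27,500 = -£9,500.
Deviating from a truthful bid can only lose payoff in a second-price auction — never gain.

Truthful: £0; alternative: -£9,500.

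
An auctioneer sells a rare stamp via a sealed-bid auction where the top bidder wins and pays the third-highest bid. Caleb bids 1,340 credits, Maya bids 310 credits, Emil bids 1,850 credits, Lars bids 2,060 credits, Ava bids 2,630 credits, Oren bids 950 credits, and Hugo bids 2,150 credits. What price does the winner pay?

2,060 credits

Ordered from highest: Ava 2,630 credits > Hugo 2,150 credits > Lars 2,060 credits > Emil 1,850 credits > Caleb 1,340 credits > Oren 950 credits > Maya 310 credits.
Ava is the highest bidder, so Ava wins.
Under the third-price rule, the price is the third-highest bid: 2,060 credits.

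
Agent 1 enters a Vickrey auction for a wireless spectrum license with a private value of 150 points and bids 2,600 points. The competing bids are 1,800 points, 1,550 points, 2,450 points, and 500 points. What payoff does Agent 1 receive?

Highest competing bid: 2,450 points.
Agent 1's bid 2,600 points is the highest overall, so Agent 1 wins and pays the second-highest bid, 2,450 points.
Payoff = value − price = 150 points − 2,450 points = -2,300 points.
Overbidding won the item at a price above value — truthful bidding would have avoided this loss.

The bidder's payoff: -2,300 points.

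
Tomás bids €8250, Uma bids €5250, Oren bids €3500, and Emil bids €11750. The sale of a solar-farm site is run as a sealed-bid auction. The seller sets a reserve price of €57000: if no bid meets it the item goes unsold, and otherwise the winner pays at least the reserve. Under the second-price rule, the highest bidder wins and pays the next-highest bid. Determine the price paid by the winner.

Ranking the bids: Emil €11750, then Tomás €8250, then Uma €5250, then Oren €3500.
The top bid €11750 is below the reserve €57000, so the item goes unsold and nothing is paid.

unsold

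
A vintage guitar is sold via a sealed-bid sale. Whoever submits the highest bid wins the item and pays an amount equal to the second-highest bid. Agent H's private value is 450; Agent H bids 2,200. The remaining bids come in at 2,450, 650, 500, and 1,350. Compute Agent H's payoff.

Highest competing bid: 2,450.
Agent H's bid 2,200 is not the highest, so Agent H loses, pays nothing, and earns zero payoff.

0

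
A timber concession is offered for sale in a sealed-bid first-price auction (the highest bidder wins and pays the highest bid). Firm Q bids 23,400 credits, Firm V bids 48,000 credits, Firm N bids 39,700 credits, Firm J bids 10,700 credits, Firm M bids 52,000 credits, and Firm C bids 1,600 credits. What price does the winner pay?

Ordered from highest: Firm M 52,000 credits > Firm V 48,000 credits > Firm N 39,700 credits > Firm Q 23,400 credits > Firm J 10,700 credits > Firm C 1,600 credits.
Firm M is the highest bidder, so Firm M wins.
Under the first-price rule, the price is the highest bid: 52,000 credits.

The winner pays 52,000 credits.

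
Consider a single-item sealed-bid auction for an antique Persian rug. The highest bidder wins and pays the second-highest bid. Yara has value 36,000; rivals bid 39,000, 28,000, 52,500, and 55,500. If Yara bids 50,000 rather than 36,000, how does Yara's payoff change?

The highest competing bid is 55,500.
Bidding truthfully at 36,000: the top bid is 55,500 (a rival), so Yara loses. Payoff = 0.
Bidding 50,000: the top bid is 55,500 (a rival), so Yara loses. Payoff = 0.
Change = 0 − 0 = 0.
The bid only affects whether you win, not the price — here both bids land on the same side of the top rival bid, so the deviation is payoff-neutral.

0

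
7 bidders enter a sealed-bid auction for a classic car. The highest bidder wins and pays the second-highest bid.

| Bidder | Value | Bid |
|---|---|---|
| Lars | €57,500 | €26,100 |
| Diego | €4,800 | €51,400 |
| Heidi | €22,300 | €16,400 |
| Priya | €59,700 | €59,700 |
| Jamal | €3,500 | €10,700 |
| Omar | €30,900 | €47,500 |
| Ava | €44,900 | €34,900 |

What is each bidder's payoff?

Payoffs: Lars €0, Diego €0, Heidi €0, Priya €8,300, Jamal €0, Omar €0, Ava €0.

Ranking the bids: Priya €59,700, then Diego €51,400, then Omar €47,500, then Ava €34,900, then Lars €26,100, then Heidi €16,400, then Jamal €10,700.
Priya has the top bid and wins; the price is the second-highest bid, €51,400.
Priya's payoff = €59,700 − €51,400 = €8,300. All other bidders lose, so their payoff is 0.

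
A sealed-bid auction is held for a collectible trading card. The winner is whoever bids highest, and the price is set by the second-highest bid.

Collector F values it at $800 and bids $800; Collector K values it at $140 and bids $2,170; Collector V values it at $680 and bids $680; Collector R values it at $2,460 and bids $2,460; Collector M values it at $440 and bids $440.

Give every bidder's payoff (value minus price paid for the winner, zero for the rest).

Payoffs: Collector F $0, Collector K $0, Collector V $0, Collector R $290, Collector M $0.

Ranking the bids: Collector R $2,460 > Collector K $2,170 > Collector F $800 > Collector V $680 > Collector M $440.
Collector R has the top bid and wins; the price is the second-highest bid, $2,170.
Collector R's payoff = $2,460 − $2,170 = $290. All other bidders lose, so their payoff is 0.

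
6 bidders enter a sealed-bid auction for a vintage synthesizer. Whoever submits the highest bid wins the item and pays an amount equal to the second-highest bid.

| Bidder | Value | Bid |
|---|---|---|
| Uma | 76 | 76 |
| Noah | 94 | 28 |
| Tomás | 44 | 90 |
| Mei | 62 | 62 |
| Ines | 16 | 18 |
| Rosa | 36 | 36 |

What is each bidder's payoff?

Sorted high to low: Tomás 90; Uma 76; Mei 62; Rosa 36; Noah 28; Ines 18.
Tomás has the top bid and wins; the price is the second-highest bid, 76.
Tomás's payoff = 44 − 76 = -32. All other bidders lose, so their payoff is 0.

Payoffs: Uma 0, Noah 0, Tomás -32, Mei 0, Ines 0, Rosa 0.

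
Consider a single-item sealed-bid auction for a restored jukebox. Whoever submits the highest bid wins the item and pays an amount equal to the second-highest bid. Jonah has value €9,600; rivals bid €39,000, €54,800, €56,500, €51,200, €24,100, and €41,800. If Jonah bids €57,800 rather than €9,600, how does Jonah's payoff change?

The highest competing bid is €56,500.
Bidding truthfully at €9,600: the top bid is €56,500 (a rival), so Jonah loses. Payoff = €0.
Bidding €57,800: Jonah has the top bid, wins, and pays the second-highest bid €56,500. Payoff = €9,600 − €56,500 = -€46,900.
Change = -€46,900 − €0 = -€46,900.
Deviating from a truthful bid can only lose payoff in a second-price auction — never gain.

Change in payoff: -€46,900.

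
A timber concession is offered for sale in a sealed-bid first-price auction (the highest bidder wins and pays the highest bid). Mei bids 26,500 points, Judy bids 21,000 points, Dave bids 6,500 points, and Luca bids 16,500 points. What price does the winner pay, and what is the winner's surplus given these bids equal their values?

Ranking the bids: Mei 26,500 points, then Judy 21,000 points, then Luca 16,500 points, then Dave 6,500 points.
Mei is the highest bidder, so Mei wins.
Under the first-price rule, the price is the highest bid: 26,500 points.
Surplus = 26,500 points − 26,500 points = 0 points.

The winner pays 26,500 points for a surplus of 0 points.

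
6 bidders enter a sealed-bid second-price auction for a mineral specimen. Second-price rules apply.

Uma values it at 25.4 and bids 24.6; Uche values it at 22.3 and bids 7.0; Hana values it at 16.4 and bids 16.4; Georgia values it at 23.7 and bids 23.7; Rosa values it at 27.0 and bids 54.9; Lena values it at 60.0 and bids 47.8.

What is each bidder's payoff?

Uma 0.0, Uche 0.0, Hana 0.0, Georgia 0.0, Rosa -20.8, Lena 0.0.

Ordered from highest: Rosa 54.9; Lena 47.8; Uma 24.6; Georgia 23.7; Hana 16.4; Uche 7.0.
Rosa has the top bid and wins; the price is the second-highest bid, 47.8.
Rosa's payoff = 27.0 − 47.8 = -20.8. All other bidders lose, so their payoff is 0.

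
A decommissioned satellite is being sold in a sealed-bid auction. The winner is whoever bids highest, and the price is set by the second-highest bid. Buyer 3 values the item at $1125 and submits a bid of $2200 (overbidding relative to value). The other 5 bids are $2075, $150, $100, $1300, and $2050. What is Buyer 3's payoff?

Payoff = -$950.

Highest competing bid: $2075.
Buyer 3's bid $2200 is the highest overall, so Buyer 3 wins and pays the second-highest bid, $2075.
Payoff = value − price = $1125 − $2075 = -$950.
Overbidding won the item at a price above value — truthful bidding would have avoided this loss.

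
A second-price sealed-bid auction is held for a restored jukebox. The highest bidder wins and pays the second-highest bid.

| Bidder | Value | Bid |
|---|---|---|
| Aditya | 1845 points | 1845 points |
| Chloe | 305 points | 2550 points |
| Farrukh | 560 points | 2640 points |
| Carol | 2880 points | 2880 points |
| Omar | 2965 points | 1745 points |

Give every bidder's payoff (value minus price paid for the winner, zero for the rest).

Sorted high to low: Carol 2880 points; Farrukh 2640 points; Chloe 2550 points; Aditya 1845 points; Omar 1745 points.
Carol has the top bid and wins; the price is the second-highest bid, 2640 points.
Carol's payoff = 2880 points − 2640 points = 240 points. All other bidders lose, so their payoff is 0.

Payoffs: Aditya 0 points, Chloe 0 points, Farrukh 0 points, Carol 240 points, Omar 0 points.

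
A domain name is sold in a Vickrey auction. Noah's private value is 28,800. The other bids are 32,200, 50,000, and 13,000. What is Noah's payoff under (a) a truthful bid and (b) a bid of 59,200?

The highest competing bid is 50,000.
Bidding truthfully at 28,800: the top bid is 50,000 (a rival), so Noah loses. Payoff = 0.
Bidding 59,200: Noah has the top bid, wins, and pays the second-highest bid 50,000. Payoff = 28,800 − 50,000 = -21,200.
Deviating from a truthful bid can only lose payoff in a second-price auction — never gain.

Truthful: 0; alternative: -21,200.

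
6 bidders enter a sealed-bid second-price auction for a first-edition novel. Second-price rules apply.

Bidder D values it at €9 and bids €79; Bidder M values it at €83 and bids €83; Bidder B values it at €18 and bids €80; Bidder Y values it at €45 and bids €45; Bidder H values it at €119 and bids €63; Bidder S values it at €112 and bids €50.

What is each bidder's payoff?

Ordered from highest: Bidder M €83, then Bidder B €80, then Bidder D €79, then Bidder H €63, then Bidder S €50, then Bidder Y €45.
Bidder M has the top bid and wins; the price is the second-highest bid, €80.
Bidder M's payoff = €83 − €80 = €3. All other bidders lose, so their payoff is 0.

Payoffs: Bidder D €0, Bidder M €3, Bidder B €0, Bidder Y €0, Bidder H €0, Bidder S €0.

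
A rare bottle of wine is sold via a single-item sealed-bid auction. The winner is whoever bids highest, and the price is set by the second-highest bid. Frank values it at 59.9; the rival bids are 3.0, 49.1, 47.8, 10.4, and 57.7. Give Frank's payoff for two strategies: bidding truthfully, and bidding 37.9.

Truthful: 2.2; alternative: 0.0.

The highest competing bid is 57.7.
Bidding truthfully at 59.9: Frank has the top bid, wins, and pays the second-highest bid 57.7. Payoff = 59.9 − 57.7 = 2.2.
Bidding 37.9: the top bid is 57.7 (a rival), so Frank loses. Payoff = 0.0.
This is the dominant-strategy logic: truthful bidding weakly beats any alternative.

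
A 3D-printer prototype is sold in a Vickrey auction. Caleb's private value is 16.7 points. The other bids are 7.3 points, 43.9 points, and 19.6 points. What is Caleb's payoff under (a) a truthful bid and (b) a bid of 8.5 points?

The highest competing bid is 43.9 points.
Bidding truthfully at 16.7 points: the top bid is 43.9 points (a rival), so Caleb loses. Payoff = 0.0 points.
Bidding 8.5 points: the top bid is 43.9 points (a rival), so Caleb loses. Payoff = 0.0 points.
The bid only affects whether you win, not the price — here both bids land on the same side of the top rival bid, so the deviation is payoff-neutral.

(a) 0.0 points  (b) 0.0 points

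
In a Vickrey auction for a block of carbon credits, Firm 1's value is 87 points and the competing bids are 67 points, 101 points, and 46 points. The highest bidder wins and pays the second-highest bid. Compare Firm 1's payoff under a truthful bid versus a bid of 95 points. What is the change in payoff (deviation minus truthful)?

0 points

The highest competing bid is 101 points.
Bidding truthfully at 87 points: the top bid is 101 points (a rival), so Firm 1 loses. Payoff = 0 points.
Bidding 95 points: the top bid is 101 points (a rival), so Firm 1 loses. Payoff = 0 points.
Change = 0 points − 0 points = 0 points.
The bid only affects whether you win, not the price — here both bids land on the same side of the top rival bid, so the deviation is payoff-neutral.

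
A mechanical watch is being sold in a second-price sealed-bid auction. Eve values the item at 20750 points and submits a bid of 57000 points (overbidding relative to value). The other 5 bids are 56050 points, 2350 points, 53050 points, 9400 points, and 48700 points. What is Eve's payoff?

Payoff = -35300 points.

Highest competing bid: 56050 points.
Eve's bid 57000 points is the highest overall, so Eve wins and pays the second-highest bid, 56050 points.
Payoff = value − price = 20750 points − 56050 points = -35300 points.
Overbidding won the item at a price above value — truthful bidding would have avoided this loss.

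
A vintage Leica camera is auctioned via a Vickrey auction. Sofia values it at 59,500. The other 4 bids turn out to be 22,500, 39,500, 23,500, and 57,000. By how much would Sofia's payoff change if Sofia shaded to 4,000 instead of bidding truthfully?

-2,500

The highest competing bid is 57,000.
Bidding truthfully at 59,500: Sofia has the top bid, wins, and pays the second-highest bid 57,000. Payoff = 59,500 − 57,000 = 2,500.
Bidding 4,000: the top bid is 57,000 (a rival), so Sofia loses. Payoff = 0.
Change = 0 − 2,500 = -2,500.
Deviating from a truthful bid can only lose payoff in a second-price auction — never gain.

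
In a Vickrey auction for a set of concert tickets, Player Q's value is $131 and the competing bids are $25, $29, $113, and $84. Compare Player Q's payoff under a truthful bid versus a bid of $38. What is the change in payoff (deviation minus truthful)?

Change in payoff: -$18.

The highest competing bid is $113.
Bidding truthfully at $131: Player Q has the top bid, wins, and pays the second-highest bid $113. Payoff = $131 − $113 = $18.
Bidding $38: the top bid is $113 (a rival), so Player Q loses. Payoff = $0.
Change = $0 − $18 = -$18.
This is the dominant-strategy logic: truthful bidding weakly beats any alternative.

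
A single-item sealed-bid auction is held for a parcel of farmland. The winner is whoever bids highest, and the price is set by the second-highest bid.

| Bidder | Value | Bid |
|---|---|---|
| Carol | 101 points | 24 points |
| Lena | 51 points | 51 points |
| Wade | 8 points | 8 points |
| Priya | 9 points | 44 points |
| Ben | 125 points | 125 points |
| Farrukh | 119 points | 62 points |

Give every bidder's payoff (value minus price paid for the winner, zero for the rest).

Carol 0 points, Lena 0 points, Wade 0 points, Priya 0 points, Ben 63 points, Farrukh 0 points.

Bids in descending order: Ben 125 points, then Farrukh 62 points, then Lena 51 points, then Priya 44 points, then Carol 24 points, then Wade 8 points.
Ben has the top bid and wins; the price is the second-highest bid, 62 points.
Ben's payoff = 125 points − 62 points = 63 points. All other bidders lose, so their payoff is 0.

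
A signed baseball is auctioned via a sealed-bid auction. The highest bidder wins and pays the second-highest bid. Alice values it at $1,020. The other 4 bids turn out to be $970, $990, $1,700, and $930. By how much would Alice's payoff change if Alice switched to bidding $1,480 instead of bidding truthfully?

The highest competing bid is $1,700.
Bidding truthfully at $1,020: the top bid is $1,700 (a rival), so Alice loses. Payoff = $0.
Bidding $1,480: the top bid is $1,700 (a rival), so Alice loses. Payoff = $0.
Change = $0 − $0 = $0.

$0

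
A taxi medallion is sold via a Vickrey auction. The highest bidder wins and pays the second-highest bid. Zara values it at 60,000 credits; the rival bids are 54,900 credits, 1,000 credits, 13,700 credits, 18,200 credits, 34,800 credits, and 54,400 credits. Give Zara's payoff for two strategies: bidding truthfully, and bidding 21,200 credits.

The highest competing bid is 54,900 credits.
Bidding truthfully at 60,000 credits: Zara has the top bid, wins, and pays the second-highest bid 54,900 credits. Payoff = 60,000 credits − 54,900 credits = 5,100 credits.
Bidding 21,200 credits: the top bid is 54,900 credits (a rival), so Zara loses. Payoff = 0 credits.
This is the dominant-strategy logic: truthful bidding weakly beats any alternative.

(a) 5,100 credits  (b) 0 credits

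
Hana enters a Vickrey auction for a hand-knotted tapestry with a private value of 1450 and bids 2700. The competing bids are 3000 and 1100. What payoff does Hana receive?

0

Highest competing bid: 3000.
Hana's bid 2700 is not the highest, so Hana loses, pays nothing, and earns zero payoff.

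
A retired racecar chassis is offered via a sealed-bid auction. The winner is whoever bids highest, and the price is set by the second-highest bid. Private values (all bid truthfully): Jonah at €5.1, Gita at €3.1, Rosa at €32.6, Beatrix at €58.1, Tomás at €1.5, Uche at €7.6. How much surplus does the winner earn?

Winner's surplus: €25.5.

Ranking the bids: Beatrix €58.1, then Rosa €32.6, then Uche €7.6, then Jonah €5.1, then Gita €3.1, then Tomás €1.5.
Beatrix wins with the top bid and pays the second-highest, €32.6.
Surplus = €58.1 − €32.6 = €25.5.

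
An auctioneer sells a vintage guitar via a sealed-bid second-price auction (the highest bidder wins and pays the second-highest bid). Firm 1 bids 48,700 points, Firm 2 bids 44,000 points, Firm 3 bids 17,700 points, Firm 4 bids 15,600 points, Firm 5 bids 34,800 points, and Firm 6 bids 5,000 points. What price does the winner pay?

Sorted high to low: Firm 1 48,700 points > Firm 2 44,000 points > Firm 5 34,800 points > Firm 3 17,700 points > Firm 4 15,600 points > Firm 6 5,000 points.
Firm 1 is the highest bidder, so Firm 1 wins.
Under the second-price rule, the price is the second-highest bid: 44,000 points.

The winner pays 44,000 points.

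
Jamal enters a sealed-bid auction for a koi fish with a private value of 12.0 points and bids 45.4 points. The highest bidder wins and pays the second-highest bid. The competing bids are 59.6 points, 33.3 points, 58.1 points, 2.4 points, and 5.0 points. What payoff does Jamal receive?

Payoff = 0.0 points.

Highest competing bid: 59.6 points.
Jamal's bid 45.4 points is not the highest, so Jamal loses, pays nothing, and earns zero payoff.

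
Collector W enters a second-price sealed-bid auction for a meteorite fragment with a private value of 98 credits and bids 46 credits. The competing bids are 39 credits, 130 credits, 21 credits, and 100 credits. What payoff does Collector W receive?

0 credits

Highest competing bid: 130 credits.
Collector W's bid 46 credits is not the highest, so Collector W loses, pays nothing, and earns zero payoff.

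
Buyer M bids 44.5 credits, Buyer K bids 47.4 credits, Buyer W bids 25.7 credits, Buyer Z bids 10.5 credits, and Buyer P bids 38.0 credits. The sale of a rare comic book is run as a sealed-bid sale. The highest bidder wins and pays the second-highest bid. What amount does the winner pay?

Bids in descending order: Buyer K 47.4 credits; Buyer M 44.5 credits; Buyer P 38.0 credits; Buyer W 25.7 credits; Buyer Z 10.5 credits.
Buyer K has the highest bid, so Buyer K wins.
The second-highest bid is 44.5 credits, so that is what Buyer K pays.

Price paid: 44.5 credits.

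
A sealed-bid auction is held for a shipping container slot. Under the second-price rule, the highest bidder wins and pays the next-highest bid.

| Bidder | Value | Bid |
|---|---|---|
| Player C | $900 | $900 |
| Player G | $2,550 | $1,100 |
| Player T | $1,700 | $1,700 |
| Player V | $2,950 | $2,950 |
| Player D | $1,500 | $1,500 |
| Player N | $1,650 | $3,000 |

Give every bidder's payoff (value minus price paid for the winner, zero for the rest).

Bids in descending order: Player N $3,000; Player V $2,950; Player T $1,700; Player D $1,500; Player G $1,100; Player C $900.
Player N has the top bid and wins; the price is the second-highest bid, $2,950.
Player N's payoff = $1,650 − $2,950 = -$1,300. All other bidders lose, so their payoff is 0.

Player C $0, Player G $0, Player T $0, Player V $0, Player D $0, Player N -$1,300.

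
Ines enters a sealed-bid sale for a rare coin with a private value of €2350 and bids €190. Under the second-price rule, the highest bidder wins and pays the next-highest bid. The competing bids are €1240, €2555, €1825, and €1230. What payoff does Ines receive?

Highest competing bid: €2555.
Ines's bid €190 is not the highest, so Ines loses, pays nothing, and earns zero payoff.

Ines's payoff: €0.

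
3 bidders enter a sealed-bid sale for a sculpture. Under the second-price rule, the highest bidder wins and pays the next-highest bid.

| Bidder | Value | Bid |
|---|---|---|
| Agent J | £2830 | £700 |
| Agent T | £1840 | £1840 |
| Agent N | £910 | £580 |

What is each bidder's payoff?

Sorted high to low: Agent T £1840; Agent J £700; Agent N £580.
Agent T has the top bid and wins; the price is the second-highest bid, £700.
Agent T's payoff = £1840 − £700 = £1140. All other bidders lose, so their payoff is 0.

Payoffs: Agent J £0, Agent T £1140, Agent N £0.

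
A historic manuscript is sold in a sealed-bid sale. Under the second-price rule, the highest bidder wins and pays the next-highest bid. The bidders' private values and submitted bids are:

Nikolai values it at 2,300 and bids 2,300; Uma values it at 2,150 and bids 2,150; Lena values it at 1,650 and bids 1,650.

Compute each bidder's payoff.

Nikolai 150, Uma 0, Lena 0.

Ordered from highest: Nikolai 2,300 > Uma 2,150 > Lena 1,650.
Nikolai has the top bid and wins; the price is the second-highest bid, 2,150.
Nikolai's payoff = 2,300 − 2,150 = 150. All other bidders lose, so their payoff is 0.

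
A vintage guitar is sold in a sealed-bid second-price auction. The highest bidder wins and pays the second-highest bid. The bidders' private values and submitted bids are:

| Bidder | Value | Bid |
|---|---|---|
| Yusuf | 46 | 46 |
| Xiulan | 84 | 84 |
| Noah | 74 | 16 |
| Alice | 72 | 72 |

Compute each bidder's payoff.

Sorted high to low: Xiulan 84 > Alice 72 > Yusuf 46 > Noah 16.
Xiulan has the top bid and wins; the price is the second-highest bid, 72.
Xiulan's payoff = 84 − 72 = 12. All other bidders lose, so their payoff is 0.

Payoffs: Yusuf 0, Xiulan 12, Noah 0, Alice 0.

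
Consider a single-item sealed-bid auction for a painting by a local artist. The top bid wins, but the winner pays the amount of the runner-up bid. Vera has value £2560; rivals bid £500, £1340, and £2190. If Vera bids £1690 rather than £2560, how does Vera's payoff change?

The highest competing bid is £2190.
Bidding truthfully at £2560: Vera has the top bid, wins, and pays the second-highest bid £2190. Payoff = £2560 − £2190 = £370.
Bidding £1690: the top bid is £2190 (a rival), so Vera loses. Payoff = £0.
Change = £0 − £370 = -£370.
Deviating from a truthful bid can only lose payoff in a second-price auction — never gain.

-£370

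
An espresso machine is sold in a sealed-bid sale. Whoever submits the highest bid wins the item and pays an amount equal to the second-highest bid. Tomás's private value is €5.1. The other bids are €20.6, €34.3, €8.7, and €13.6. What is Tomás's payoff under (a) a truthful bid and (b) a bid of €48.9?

Truthful: €0.0; alternative: -€29.2.

The highest competing bid is €34.3.
Bidding truthfully at €5.1: the top bid is €34.3 (a rival), so Tomás loses. Payoff = €0.0.
Bidding €48.9: Tomás has the top bid, wins, and pays the second-highest bid €34.3. Payoff = €5.1 − €34.3 = -€29.2.
Deviating from a truthful bid can only lose payoff in a second-price auction — never gain.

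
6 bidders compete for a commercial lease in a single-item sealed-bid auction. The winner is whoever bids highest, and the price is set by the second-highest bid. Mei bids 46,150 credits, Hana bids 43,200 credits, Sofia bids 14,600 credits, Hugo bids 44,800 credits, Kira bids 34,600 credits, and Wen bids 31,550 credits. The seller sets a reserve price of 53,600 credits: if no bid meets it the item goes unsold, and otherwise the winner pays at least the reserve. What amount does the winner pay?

unsold

Bids in descending order: Mei 46,150 credits > Hugo 44,800 credits > Hana 43,200 credits > Kira 34,600 credits > Wen 31,550 credits > Sofia 14,600 credits.
The top bid 46,150 credits is below the reserve 53,600 credits, so the item goes unsold and nothing is paid.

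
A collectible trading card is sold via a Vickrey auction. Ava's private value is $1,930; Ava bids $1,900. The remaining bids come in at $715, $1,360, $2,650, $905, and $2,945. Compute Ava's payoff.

Highest competing bid: $2,945.
Ava's bid $1,900 is not the highest, so Ava loses, pays nothing, and earns zero payoff.

Ava's payoff: $0.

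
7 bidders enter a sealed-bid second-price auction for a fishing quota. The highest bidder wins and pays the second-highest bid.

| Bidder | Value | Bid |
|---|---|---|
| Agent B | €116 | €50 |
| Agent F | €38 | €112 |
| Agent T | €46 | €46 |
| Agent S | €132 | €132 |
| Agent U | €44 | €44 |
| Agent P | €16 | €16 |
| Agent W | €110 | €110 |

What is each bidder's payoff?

Ordered from highest: Agent S €132, then Agent F €112, then Agent W €110, then Agent B €50, then Agent T €46, then Agent U €44, then Agent P €16.
Agent S has the top bid and wins; the price is the second-highest bid, €112.
Agent S's payoff = €132 − €112 = €20. All other bidders lose, so their payoff is 0.

Payoffs: Agent B €0, Agent F €0, Agent T €0, Agent S €20, Agent U €0, Agent P €0, Agent W €0.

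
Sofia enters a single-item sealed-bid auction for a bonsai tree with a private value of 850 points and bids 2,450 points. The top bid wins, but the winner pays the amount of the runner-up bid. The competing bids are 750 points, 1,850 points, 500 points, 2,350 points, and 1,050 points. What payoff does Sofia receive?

Highest competing bid: 2,350 points.
Sofia's bid 2,450 points is the highest overall, so Sofia wins and pays the second-highest bid, 2,350 points.
Payoff = value − price = 850 points − 2,350 points = -1,500 points.

Sofia's payoff: -1,500 points.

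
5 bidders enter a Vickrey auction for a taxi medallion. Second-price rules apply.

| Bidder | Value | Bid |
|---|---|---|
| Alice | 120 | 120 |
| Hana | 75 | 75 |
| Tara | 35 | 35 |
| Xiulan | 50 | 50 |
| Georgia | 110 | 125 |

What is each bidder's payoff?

Ordered from highest: Georgia 125 > Alice 120 > Hana 75 > Xiulan 50 > Tara 35.
Georgia has the top bid and wins; the price is the second-highest bid, 120.
Georgia's payoff = 110 − 120 = -10. All other bidders lose, so their payoff is 0.

Payoffs: Alice 0, Hana 0, Tara 0, Xiulan 0, Georgia -10.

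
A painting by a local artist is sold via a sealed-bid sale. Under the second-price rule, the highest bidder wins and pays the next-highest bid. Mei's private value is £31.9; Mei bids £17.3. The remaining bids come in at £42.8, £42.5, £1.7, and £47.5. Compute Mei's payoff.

£0.0

Highest competing bid: £47.5.
Mei's bid £17.3 is not the highest, so Mei loses, pays nothing, and earns zero payoff.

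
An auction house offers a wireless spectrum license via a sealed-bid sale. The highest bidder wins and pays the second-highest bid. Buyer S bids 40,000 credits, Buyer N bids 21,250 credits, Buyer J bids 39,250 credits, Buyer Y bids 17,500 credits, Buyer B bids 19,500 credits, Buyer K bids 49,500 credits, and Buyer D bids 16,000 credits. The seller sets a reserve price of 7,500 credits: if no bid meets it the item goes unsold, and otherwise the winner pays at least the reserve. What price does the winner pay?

The winner pays 40,000 credits.

Sorted high to low: Buyer K 49,500 credits; Buyer S 40,000 credits; Buyer J 39,250 credits; Buyer N 21,250 credits; Buyer B 19,500 credits; Buyer Y 17,500 credits; Buyer D 16,000 credits.
Buyer K has the highest bid, so Buyer K wins.
The second-highest bid is 40,000 credits, which exceeds the reserve, so that sets the price.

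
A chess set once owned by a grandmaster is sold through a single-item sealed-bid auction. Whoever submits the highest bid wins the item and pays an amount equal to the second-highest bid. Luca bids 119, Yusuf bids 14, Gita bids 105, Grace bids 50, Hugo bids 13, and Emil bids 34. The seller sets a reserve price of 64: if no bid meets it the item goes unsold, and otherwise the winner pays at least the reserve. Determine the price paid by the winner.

Price paid: 105.

Bids in descending order: Luca 119; Gita 105; Grace 50; Emil 34; Yusuf 14; Hugo 13.
Luca has the highest bid, so Luca wins.
The second-highest bid is 105, which exceeds the reserve, so that sets the price.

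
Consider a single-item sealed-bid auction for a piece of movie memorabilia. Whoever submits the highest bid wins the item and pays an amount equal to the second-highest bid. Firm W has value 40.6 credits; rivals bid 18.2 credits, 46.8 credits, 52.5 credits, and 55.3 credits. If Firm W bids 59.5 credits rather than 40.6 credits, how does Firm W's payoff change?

Change in payoff: -14.7 credits.

The highest competing bid is 55.3 credits.
Bidding truthfully at 40.6 credits: the top bid is 55.3 credits (a rival), so Firm W loses. Payoff = 0.0 credits.
Bidding 59.5 credits: Firm W has the top bid, wins, and pays the second-highest bid 55.3 credits. Payoff = 40.6 credits − 55.3 credits = -14.7 credits.
Change = -14.7 credits − 0.0 credits = -14.7 credits.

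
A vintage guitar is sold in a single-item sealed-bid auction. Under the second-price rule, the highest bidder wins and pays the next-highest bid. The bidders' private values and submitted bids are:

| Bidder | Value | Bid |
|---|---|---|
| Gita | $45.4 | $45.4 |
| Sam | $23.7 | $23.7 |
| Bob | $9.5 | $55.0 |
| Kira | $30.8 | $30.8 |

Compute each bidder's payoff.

Gita $0.0, Sam $0.0, Bob -$35.9, Kira $0.0.

Ordered from highest: Bob $55.0, then Gita $45.4, then Kira $30.8, then Sam $23.7.
Bob has the top bid and wins; the price is the second-highest bid, $45.4.
Bob's payoff = $9.5 − $45.4 = -$35.9. All other bidders lose, so their payoff is 0.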